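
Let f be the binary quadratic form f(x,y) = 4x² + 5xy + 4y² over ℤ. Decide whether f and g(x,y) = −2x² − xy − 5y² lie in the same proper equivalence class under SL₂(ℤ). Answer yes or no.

D₁ = -39, D₂ = -39
f: translate: b→-3 (≡5 mod 8), so (4,5,4)→(4,-3,3)
f: flip: (4,-3,3)→(3,3,4)
f: reduced (well bottom): (3,3,4) with a≤c, −a<b≤a
g is negative-definite; reduce −g:
−g: reduced (well bottom): (2,1,5) with a≤c, −a<b≤a
flip sign back: reduced form of g is (-2,-1,-5)
reduced forms (3, 3, 4) vs (-2, -1, -5) ⇒ inequivalent

no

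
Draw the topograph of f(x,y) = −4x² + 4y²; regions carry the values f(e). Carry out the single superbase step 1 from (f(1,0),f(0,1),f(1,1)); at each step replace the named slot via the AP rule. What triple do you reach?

start (-4,4,0) = (f(1,0),f(0,1),f(1,1))
replace slot 1: 2·(4+0) − (-4) = 12 → (12,4,0)

12,4,0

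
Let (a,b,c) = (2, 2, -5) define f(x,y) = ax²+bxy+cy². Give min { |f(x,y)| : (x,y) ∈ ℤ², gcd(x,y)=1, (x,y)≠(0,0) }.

descent: ρ → (-5,-2,2)
descent: ρ → (2,6,-1)  [lands on river]
river: ρ → (-1,6,2)
closes: descent 2, river 2
min |a| on river = 1

1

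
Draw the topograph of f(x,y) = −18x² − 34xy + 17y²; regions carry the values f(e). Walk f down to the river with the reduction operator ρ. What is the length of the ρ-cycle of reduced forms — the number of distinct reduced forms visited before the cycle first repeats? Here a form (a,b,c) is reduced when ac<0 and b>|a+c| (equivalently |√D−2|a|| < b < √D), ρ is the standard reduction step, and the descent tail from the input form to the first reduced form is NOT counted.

D = 2380, ⌊√D⌋ = 48
descent: ρ → (17,34,-18)  [lands on river]
river: ρ → (-18,38,13)
river: ρ → (13,40,-15)
river: ρ → (-15,20,33)
river: ρ → (33,46,-2)
river: ρ → (-2,46,33)
river: ρ → (33,20,-15)
river: ρ → (-15,40,13)
river: ρ → (13,38,-18)
river: ρ → (-18,34,17)
ρ-cycle length = 10 (tail of 1 descent step not counted)

10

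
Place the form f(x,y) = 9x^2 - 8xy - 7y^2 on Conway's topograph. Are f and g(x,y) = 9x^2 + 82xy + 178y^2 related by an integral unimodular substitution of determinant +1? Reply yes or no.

D₁ = 316, D₂ = 316
river cycle of f (length 6): (-7, 8, 9), (9, 10, -6), (-6, 14, 5), (5, 16, -3), (-3, 14, 10), (10, 6, -7)
river cycle of g (length 6): (9, 10, -6), (-6, 14, 5), (5, 16, -3), (-3, 14, 10), (10, 6, -7), (-7, 8, 9)
cycles coincide ⇒ equivalent

yes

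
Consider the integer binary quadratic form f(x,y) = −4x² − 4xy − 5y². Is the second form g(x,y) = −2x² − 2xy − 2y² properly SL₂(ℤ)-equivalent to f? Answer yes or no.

D₁ = -64, D₂ = -12
discriminants differ ⇒ not SL₂(ℤ)-equivalent

no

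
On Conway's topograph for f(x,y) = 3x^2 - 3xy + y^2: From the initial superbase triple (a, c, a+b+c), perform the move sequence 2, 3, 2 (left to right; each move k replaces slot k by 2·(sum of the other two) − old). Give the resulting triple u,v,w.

start (3,1,1) = (f(1,0),f(0,1),f(1,1))
replace slot 2: 2·(3+1) − 1 = 7 → (3,7,1)
replace slot 3: 2·(3+7) − 1 = 19 → (3,7,19)
replace slot 2: 2·(3+19) − 7 = 37 → (3,37,19)

3,37,19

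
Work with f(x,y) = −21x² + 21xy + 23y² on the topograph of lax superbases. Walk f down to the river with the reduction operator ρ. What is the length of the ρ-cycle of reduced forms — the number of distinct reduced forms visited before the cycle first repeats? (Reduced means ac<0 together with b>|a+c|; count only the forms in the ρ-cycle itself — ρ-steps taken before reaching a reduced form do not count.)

D = 2373, ⌊√D⌋ = 48
river: ρ → (23,25,-19)
river: ρ → (-19,13,29)
river: ρ → (29,45,-3)
river: ρ → (-3,45,29)
river: ρ → (29,13,-19)
river: ρ → (-19,25,23)
river: ρ → (23,21,-21)
river: ρ → (-21,21,23)
ρ-cycle length = 8 (tail of 0 descent steps not counted)

8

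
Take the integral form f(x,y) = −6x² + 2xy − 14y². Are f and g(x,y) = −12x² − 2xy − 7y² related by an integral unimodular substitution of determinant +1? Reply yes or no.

D₁ = -332, D₂ = -332
f is negative-definite; reduce −f:
−f: reduced (well bottom): (6,-2,14) with a≤c, −a<b≤a
flip sign back: reduced form of f is (-6,2,-14)
g is negative-definite; reduce −g:
−g: flip: (12,2,7)→(7,-2,12)
−g: reduced (well bottom): (7,-2,12) with a≤c, −a<b≤a
flip sign back: reduced form of g is (-7,2,-12)
reduced forms (-6, 2, -14) vs (-7, 2, -12) ⇒ inequivalent

no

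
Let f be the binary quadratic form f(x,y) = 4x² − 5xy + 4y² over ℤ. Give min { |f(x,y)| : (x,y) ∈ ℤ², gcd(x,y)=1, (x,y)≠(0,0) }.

translate: b→3 (≡-5 mod 8), so (4,-5,4)→(4,3,3)
flip: (4,3,3)→(3,-3,4)
translate: b→3 (≡-3 mod 6), so (3,-3,4)→(3,3,4)
reduced (well bottom): (3,3,4) with a≤c, −a<b≤a
well minimum = a = 3

3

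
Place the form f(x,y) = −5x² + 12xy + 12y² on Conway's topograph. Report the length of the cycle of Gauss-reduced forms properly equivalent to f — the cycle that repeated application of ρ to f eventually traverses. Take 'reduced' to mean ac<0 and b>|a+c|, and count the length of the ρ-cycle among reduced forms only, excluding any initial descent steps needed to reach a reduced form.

D = 384, ⌊√D⌋ = 19
river: ρ → (12,12,-5)
river: ρ → (-5,18,3)
river: ρ → (3,18,-5)
river: ρ → (-5,12,12)
ρ-cycle length = 4 (tail of 0 descent steps not counted)

4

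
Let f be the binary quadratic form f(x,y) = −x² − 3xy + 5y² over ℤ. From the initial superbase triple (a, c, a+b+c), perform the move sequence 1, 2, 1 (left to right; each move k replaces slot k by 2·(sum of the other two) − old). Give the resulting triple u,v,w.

start (-1,5,1) = (f(1,0),f(0,1),f(1,1))
replace slot 1: 2·(5+1) − (-1) = 13 → (13,5,1)
replace slot 2: 2·(13+1) − 5 = 23 → (13,23,1)
replace slot 1: 2·(23+1) − 13 = 35 → (35,23,1)

35,23,1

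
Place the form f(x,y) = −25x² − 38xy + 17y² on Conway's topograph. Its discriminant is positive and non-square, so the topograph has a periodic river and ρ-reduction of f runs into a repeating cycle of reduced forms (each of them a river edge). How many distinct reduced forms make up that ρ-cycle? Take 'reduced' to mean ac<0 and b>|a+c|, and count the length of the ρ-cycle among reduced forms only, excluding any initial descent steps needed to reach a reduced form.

D = 3144, ⌊√D⌋ = 56
descent: ρ → (17,38,-25)  [lands on river]
river: ρ → (-25,12,30)
river: ρ → (30,48,-7)
river: ρ → (-7,50,23)
river: ρ → (23,42,-15)
river: ρ → (-15,48,14)
river: ρ → (14,36,-33)
river: ρ → (-33,30,17)
ρ-cycle length = 8 (tail of 1 descent step not counted)

8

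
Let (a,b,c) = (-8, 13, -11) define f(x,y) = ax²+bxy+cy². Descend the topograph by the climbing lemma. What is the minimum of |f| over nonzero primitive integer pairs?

translate: b→3 (≡-13 mod 16), so (8,-13,11)→(8,3,6)
flip: (8,3,6)→(6,-3,8)
reduced (well bottom): (6,-3,8) with a≤c, −a<b≤a
well minimum |f| = |-6| = 6 (negative-definite)

6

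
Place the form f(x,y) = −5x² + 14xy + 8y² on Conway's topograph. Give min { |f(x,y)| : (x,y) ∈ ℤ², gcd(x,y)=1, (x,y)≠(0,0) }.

river: ρ → (8,18,-1)
river: ρ → (-1,18,8)
river: ρ → (8,14,-5)
river: ρ → (-5,16,5)
river: ρ → (5,14,-8)
river: ρ → (-8,18,1)
river: ρ → (1,18,-8)
river: ρ → (-8,14,5)
river: ρ → (5,16,-5)
river: ρ → (-5,14,8)
closes: descent 0, river 10
min |a| on river = 1

1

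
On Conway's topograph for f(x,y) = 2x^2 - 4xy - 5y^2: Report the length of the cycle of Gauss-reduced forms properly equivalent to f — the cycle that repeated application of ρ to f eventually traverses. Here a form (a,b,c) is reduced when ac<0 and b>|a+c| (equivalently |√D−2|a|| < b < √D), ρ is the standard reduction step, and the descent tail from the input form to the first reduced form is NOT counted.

D = 56, ⌊√D⌋ = 7
descent: ρ → (-5,4,2)  [lands on river]
river: ρ → (2,4,-5)
river: ρ → (-5,6,1)
river: ρ → (1,6,-5)
ρ-cycle length = 4 (tail of 1 descent step not counted)

4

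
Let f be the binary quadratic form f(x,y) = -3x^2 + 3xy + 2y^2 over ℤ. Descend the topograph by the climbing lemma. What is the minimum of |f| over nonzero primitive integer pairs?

river: ρ → (2,5,-1)
river: ρ → (-1,5,2)
river: ρ → (2,3,-3)
river: ρ → (-3,3,2)
closes: descent 0, river 4
min |a| on river = 1

1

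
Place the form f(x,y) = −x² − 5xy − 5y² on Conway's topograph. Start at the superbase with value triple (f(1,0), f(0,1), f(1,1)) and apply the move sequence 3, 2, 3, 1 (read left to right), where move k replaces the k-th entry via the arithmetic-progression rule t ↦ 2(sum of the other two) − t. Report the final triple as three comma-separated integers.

start (-1,-5,-11) = (f(1,0),f(0,1),f(1,1))
replace slot 3: 2·((-1)+(-5)) − (-11) = -1 → (-1,-5,-1)
replace slot 2: 2·((-1)+(-1)) − (-5) = 1 → (-1,1,-1)
replace slot 3: 2·((-1)+1) − (-1) = 1 → (-1,1,1)
replace slot 1: 2·(1+1) − (-1) = 5 → (5,1,1)

5,1,1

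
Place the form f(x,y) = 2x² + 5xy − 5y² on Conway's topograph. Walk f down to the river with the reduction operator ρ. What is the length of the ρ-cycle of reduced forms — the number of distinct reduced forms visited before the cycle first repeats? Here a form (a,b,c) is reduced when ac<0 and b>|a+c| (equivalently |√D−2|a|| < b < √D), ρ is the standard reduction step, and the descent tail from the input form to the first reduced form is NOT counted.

D = 65, ⌊√D⌋ = 8
river: ρ → (-5,5,2)
river: ρ → (2,7,-2)
river: ρ → (-2,5,5)
river: ρ → (5,5,-2)
river: ρ → (-2,7,2)
river: ρ → (2,5,-5)
ρ-cycle length = 6 (tail of 0 descent steps not counted)

6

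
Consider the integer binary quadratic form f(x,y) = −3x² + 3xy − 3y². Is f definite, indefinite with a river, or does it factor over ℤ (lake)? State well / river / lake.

D = b²−4ac = 3² − 4·(-3)·(-3) = -27
D < 0 ⇒ definite ⇒ every region one sign ⇒ single well

well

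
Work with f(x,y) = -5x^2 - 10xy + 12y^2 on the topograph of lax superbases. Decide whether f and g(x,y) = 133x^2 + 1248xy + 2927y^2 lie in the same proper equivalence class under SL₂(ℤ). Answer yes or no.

D₁ = 340, D₂ = 340
river cycle of f (length 14): (12, 10, -5), (-5, 10, 12), (12, 14, -3), (-3, 16, 7), (7, 12, -7), (-7, 16, 3), (3, 14, -12), (-12, 10, 5), (5, 10, -12), (-12, 14, 3), … (4 more)
river cycle of g (length 14): (12, 10, -5), (-5, 10, 12), (12, 14, -3), (-3, 16, 7), (7, 12, -7), (-7, 16, 3), (3, 14, -12), (-12, 10, 5), (5, 10, -12), (-12, 14, 3), … (4 more)
cycles coincide ⇒ equivalent

yes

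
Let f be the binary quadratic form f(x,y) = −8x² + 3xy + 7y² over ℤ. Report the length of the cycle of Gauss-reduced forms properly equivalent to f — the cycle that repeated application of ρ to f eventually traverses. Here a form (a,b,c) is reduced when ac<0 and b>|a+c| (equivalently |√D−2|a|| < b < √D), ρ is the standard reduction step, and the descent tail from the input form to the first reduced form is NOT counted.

D = 233, ⌊√D⌋ = 15
river: ρ → (7,11,-4)
river: ρ → (-4,13,4)
river: ρ → (4,11,-7)
river: ρ → (-7,3,8)
river: ρ → (8,13,-2)
river: ρ → (-2,15,1)
river: ρ → (1,15,-2)
river: ρ → (-2,13,8)
river: ρ → (8,3,-7)
river: ρ → (-7,11,4)
river: ρ → (4,13,-4)
river: ρ → (-4,11,7)
river: ρ → (7,3,-8)
river: ρ → (-8,13,2)
river: ρ → (2,15,-1)
river: ρ → (-1,15,2)
river: ρ → (2,13,-8)
river: ρ → (-8,3,7)
ρ-cycle length = 18 (tail of 0 descent steps not counted)

18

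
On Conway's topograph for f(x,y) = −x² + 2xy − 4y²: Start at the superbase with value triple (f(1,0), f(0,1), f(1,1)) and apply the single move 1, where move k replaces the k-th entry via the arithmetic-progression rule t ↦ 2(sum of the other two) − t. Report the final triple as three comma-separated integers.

start (-1,-4,-3) = (f(1,0),f(0,1),f(1,1))
replace slot 1: 2·((-4)+(-3)) − (-1) = -13 → (-13,-4,-3)

-13,-4,-3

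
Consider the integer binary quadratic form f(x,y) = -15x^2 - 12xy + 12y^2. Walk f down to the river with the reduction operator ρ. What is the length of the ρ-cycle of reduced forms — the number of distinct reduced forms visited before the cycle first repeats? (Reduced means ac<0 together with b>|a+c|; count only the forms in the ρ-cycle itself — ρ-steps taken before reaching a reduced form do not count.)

D = 864, ⌊√D⌋ = 29
descent: ρ → (12,12,-15)  [lands on river]
river: ρ → (-15,18,9)
river: ρ → (9,18,-15)
river: ρ → (-15,12,12)
ρ-cycle length = 4 (tail of 1 descent step not counted)

4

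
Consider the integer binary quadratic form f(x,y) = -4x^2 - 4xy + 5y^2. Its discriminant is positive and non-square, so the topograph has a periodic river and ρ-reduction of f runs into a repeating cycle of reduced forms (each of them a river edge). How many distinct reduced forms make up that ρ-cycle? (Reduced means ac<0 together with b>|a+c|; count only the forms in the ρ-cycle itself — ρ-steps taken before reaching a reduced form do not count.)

D = 96, ⌊√D⌋ = 9
descent: ρ → (5,4,-4)  [lands on river]
river: ρ → (-4,4,5)
river: ρ → (5,6,-3)
river: ρ → (-3,6,5)
ρ-cycle length = 4 (tail of 1 descent step not counted)

4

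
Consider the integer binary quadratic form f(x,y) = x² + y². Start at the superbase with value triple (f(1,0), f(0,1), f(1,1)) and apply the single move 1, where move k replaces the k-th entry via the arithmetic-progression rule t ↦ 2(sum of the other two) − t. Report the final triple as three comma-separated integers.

start (1,1,2) = (f(1,0),f(0,1),f(1,1))
replace slot 1: 2·(1+2) − 1 = 5 → (5,1,2)

5,1,2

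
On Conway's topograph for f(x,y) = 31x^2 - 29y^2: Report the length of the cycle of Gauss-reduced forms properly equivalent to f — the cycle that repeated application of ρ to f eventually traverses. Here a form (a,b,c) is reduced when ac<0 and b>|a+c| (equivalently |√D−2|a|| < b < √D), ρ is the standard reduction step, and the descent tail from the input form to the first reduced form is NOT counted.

D = 3596, ⌊√D⌋ = 59
descent: ρ → (-29,58,2)  [lands on river]
river: ρ → (2,58,-29)
ρ-cycle length = 2 (tail of 1 descent step not counted)

2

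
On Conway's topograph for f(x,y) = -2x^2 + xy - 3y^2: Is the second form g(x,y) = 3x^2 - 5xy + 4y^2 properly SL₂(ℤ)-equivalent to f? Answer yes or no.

D₁ = -23, D₂ = -23
f is negative-definite; reduce −f:
−f: reduced (well bottom): (2,-1,3) with a≤c, −a<b≤a
flip sign back: reduced form of f is (-2,1,-3)
g: translate: b→1 (≡-5 mod 6), so (3,-5,4)→(3,1,2)
g: flip: (3,1,2)→(2,-1,3)
g: reduced (well bottom): (2,-1,3) with a≤c, −a<b≤a
reduced forms (-2, 1, -3) vs (2, -1, 3) ⇒ inequivalent

no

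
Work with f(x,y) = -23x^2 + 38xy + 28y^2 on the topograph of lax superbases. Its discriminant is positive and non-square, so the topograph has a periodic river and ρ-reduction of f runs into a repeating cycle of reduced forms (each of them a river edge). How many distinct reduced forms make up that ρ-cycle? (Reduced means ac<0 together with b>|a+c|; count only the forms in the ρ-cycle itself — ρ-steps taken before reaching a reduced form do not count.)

D = 4020, ⌊√D⌋ = 63
river: ρ → (28,18,-33)
river: ρ → (-33,48,13)
river: ρ → (13,56,-17)
river: ρ → (-17,46,28)
river: ρ → (28,10,-35)
river: ρ → (-35,60,3)
river: ρ → (3,60,-35)
river: ρ → (-35,10,28)
river: ρ → (28,46,-17)
river: ρ → (-17,56,13)
river: ρ → (13,48,-33)
river: ρ → (-33,18,28)
river: ρ → (28,38,-23)
river: ρ → (-23,54,12)
river: ρ → (12,42,-47)
river: ρ → (-47,52,7)
river: ρ → (7,60,-15)
river: ρ → (-15,60,7)
river: ρ → (7,52,-47)
river: ρ → (-47,42,12)
river: ρ → (12,54,-23)
river: ρ → (-23,38,28)
ρ-cycle length = 22 (tail of 0 descent steps not counted)

22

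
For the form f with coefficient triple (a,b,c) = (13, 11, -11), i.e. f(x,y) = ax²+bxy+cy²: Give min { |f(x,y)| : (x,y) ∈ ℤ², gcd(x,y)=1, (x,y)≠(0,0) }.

river: ρ → (-11,11,13)
river: ρ → (13,15,-9)
river: ρ → (-9,21,7)
river: ρ → (7,21,-9)
river: ρ → (-9,15,13)
river: ρ → (13,11,-11)
closes: descent 0, river 6
min |a| on river = 7

7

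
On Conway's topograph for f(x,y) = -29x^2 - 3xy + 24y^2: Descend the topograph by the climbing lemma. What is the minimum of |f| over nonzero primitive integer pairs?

descent: ρ → (24,51,-2)  [lands on river]
river: ρ → (-2,49,49)
river: ρ → (49,49,-2)
river: ρ → (-2,51,24)
river: ρ → (24,45,-8)
river: ρ → (-8,51,6)
river: ρ → (6,45,-32)
river: ρ → (-32,19,19)
river: ρ → (19,19,-32)
river: ρ → (-32,45,6)
river: ρ → (6,51,-8)
river: ρ → (-8,45,24)
closes: descent 1, river 12
min |a| on river = 2

2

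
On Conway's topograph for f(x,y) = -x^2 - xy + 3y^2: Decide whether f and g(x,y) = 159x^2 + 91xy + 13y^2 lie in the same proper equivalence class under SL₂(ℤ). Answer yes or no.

D₁ = 13, D₂ = 13
river cycle of f (length 2): (-1, 3, 1), (1, 3, -1)
river cycle of g (length 2): (-1, 3, 1), (1, 3, -1)
cycles coincide ⇒ equivalent

yes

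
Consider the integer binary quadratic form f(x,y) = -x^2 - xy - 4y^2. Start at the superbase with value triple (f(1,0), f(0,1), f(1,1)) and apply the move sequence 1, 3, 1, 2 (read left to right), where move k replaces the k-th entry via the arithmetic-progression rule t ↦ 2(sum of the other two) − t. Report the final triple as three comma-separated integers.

start (-1,-4,-6) = (f(1,0),f(0,1),f(1,1))
replace slot 1: 2·((-4)+(-6)) − (-1) = -19 → (-19,-4,-6)
replace slot 3: 2·((-19)+(-4)) − (-6) = -40 → (-19,-4,-40)
replace slot 1: 2·((-4)+(-40)) − (-19) = -69 → (-69,-4,-40)
replace slot 2: 2·((-69)+(-40)) − (-4) = -214 → (-69,-214,-40)

-69,-214,-40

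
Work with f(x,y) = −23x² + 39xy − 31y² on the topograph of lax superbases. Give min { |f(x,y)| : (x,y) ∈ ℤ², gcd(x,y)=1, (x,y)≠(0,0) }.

translate: b→7 (≡-39 mod 46), so (23,-39,31)→(23,7,15)
flip: (23,7,15)→(15,-7,23)
reduced (well bottom): (15,-7,23) with a≤c, −a<b≤a
well minimum |f| = |-15| = 15 (negative-definite)

15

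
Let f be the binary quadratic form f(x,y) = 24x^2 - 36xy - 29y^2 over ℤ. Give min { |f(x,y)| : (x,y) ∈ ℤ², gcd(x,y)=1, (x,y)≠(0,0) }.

descent: ρ → (-29,36,24)  [lands on river]
river: ρ → (24,60,-5)
river: ρ → (-5,60,24)
river: ρ → (24,36,-29)
river: ρ → (-29,22,31)
river: ρ → (31,40,-20)
river: ρ → (-20,40,31)
river: ρ → (31,22,-29)
closes: descent 1, river 8
min |a| on river = 5

5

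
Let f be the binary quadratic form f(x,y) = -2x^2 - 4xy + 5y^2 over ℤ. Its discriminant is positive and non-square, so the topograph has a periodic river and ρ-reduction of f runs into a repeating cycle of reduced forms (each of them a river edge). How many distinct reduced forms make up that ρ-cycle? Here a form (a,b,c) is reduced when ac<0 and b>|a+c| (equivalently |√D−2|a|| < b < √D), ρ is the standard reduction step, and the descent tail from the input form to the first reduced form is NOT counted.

D = 56, ⌊√D⌋ = 7
descent: ρ → (5,4,-2)  [lands on river]
river: ρ → (-2,4,5)
river: ρ → (5,6,-1)
river: ρ → (-1,6,5)
ρ-cycle length = 4 (tail of 1 descent step not counted)

4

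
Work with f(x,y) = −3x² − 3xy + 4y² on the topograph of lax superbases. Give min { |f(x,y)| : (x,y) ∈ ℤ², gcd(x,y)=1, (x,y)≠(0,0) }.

descent: ρ → (4,3,-3)  [lands on river]
river: ρ → (-3,3,4)
river: ρ → (4,5,-2)
river: ρ → (-2,7,1)
river: ρ → (1,7,-2)
river: ρ → (-2,5,4)
closes: descent 1, river 6
min |a| on river = 1

1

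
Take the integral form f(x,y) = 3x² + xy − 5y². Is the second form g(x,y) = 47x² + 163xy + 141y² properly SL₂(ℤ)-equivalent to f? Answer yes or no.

D₁ = 61, D₂ = 61
river cycle of f (length 6): (3, 7, -1), (-1, 7, 3), (3, 5, -3), (-3, 7, 1), (1, 7, -3), (-3, 5, 3)
river cycle of g (length 6): (3, 7, -1), (-1, 7, 3), (3, 5, -3), (-3, 7, 1), (1, 7, -3), (-3, 5, 3)
cycles coincide ⇒ equivalent

yes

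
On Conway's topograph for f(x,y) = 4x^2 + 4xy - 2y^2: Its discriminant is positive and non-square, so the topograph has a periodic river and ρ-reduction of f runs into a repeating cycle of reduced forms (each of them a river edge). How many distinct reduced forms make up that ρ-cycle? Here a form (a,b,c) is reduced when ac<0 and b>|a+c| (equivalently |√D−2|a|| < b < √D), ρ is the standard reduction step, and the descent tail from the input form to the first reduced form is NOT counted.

D = 48, ⌊√D⌋ = 6
river: ρ → (-2,4,4)
river: ρ → (4,4,-2)
ρ-cycle length = 2 (tail of 0 descent steps not counted)

2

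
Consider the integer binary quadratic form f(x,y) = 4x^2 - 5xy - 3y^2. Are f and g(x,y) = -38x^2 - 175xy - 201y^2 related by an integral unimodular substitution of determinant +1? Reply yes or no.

D₁ = 73, D₂ = 73
river cycle of f (length 18): (-3, 5, 4), (4, 3, -4), (-4, 5, 3), (3, 7, -2), (-2, 5, 6), (6, 7, -1), (-1, 7, 6), (6, 5, -2), (-2, 7, 3), (3, 5, -4), … (8 more)
river cycle of g (length 18): (-3, 5, 4), (4, 3, -4), (-4, 5, 3), (3, 7, -2), (-2, 5, 6), (6, 7, -1), (-1, 7, 6), (6, 5, -2), (-2, 7, 3), (3, 5, -4), … (8 more)
cycles coincide ⇒ equivalent

yes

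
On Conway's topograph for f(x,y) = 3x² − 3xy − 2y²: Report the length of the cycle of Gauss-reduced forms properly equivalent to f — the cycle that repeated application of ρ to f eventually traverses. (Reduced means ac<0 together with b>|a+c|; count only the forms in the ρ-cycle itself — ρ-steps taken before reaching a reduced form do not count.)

D = 33, ⌊√D⌋ = 5
descent: ρ → (-2,3,3)  [lands on river]
river: ρ → (3,3,-2)
river: ρ → (-2,5,1)
river: ρ → (1,5,-2)
ρ-cycle length = 4 (tail of 1 descent step not counted)

4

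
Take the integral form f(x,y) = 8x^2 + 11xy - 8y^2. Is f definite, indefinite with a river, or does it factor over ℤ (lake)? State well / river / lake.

D = b²−4ac = 11² − 4·8·(-8) = 377
D > 0 non-square ⇒ indefinite ⇒ periodic river

river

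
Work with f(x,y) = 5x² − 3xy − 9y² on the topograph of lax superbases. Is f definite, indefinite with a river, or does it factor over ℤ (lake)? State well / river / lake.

D = b²−4ac = (-3)² − 4·5·(-9) = 189
D > 0 non-square ⇒ indefinite ⇒ periodic river

river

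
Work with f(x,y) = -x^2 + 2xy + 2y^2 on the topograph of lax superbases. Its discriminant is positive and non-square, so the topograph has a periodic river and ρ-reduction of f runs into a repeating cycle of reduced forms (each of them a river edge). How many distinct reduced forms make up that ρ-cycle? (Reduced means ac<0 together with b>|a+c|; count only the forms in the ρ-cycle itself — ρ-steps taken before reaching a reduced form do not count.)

D = 12, ⌊√D⌋ = 3
river: ρ → (2,2,-1)
river: ρ → (-1,2,2)
ρ-cycle length = 2 (tail of 0 descent steps not counted)

2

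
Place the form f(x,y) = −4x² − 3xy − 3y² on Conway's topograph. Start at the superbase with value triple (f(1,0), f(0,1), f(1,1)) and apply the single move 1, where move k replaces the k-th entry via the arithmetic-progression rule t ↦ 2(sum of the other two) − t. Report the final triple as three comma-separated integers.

start (-4,-3,-10) = (f(1,0),f(0,1),f(1,1))
replace slot 1: 2·((-3)+(-10)) − (-4) = -22 → (-22,-3,-10)

-22,-3,-10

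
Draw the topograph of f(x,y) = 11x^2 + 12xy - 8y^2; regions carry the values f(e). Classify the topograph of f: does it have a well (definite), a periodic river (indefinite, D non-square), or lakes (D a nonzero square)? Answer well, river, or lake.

D = b²−4ac = 12² − 4·11·(-8) = 496
D > 0 non-square ⇒ indefinite ⇒ periodic river

river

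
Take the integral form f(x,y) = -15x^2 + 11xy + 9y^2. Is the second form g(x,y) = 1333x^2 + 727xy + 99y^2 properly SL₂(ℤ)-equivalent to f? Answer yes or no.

D₁ = 661, D₂ = 661
river cycle of f (length 22): (9, 25, -1), (-1, 25, 9), (9, 11, -15), (-15, 19, 5), (5, 21, -11), (-11, 23, 3), (3, 25, -3), (-3, 23, 11), (11, 21, -5), (-5, 19, 15), … (12 more)
river cycle of g (length 22): (9, 25, -1), (-1, 25, 9), (9, 11, -15), (-15, 19, 5), (5, 21, -11), (-11, 23, 3), (3, 25, -3), (-3, 23, 11), (11, 21, -5), (-5, 19, 15), … (12 more)
cycles coincide ⇒ equivalent

yes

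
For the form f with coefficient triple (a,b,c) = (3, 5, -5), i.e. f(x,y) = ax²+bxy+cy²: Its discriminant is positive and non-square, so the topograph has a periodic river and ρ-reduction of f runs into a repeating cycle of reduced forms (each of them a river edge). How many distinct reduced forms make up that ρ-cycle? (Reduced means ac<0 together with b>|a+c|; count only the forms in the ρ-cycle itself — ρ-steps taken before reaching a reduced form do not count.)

D = 85, ⌊√D⌋ = 9
river: ρ → (-5,5,3)
river: ρ → (3,7,-3)
river: ρ → (-3,5,5)
river: ρ → (5,5,-3)
river: ρ → (-3,7,3)
river: ρ → (3,5,-5)
ρ-cycle length = 6 (tail of 0 descent steps not counted)

6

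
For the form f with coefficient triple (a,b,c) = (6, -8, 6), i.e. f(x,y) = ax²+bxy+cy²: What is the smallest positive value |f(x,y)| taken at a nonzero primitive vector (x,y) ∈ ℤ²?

translate: b→4 (≡-8 mod 12), so (6,-8,6)→(6,4,4)
flip: (6,4,4)→(4,-4,6)
translate: b→4 (≡-4 mod 8), so (4,-4,6)→(4,4,6)
reduced (well bottom): (4,4,6) with a≤c, −a<b≤a
well minimum = a = 4

4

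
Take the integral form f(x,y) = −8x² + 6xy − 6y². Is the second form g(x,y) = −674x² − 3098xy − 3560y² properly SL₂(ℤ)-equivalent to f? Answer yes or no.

D₁ = -156, D₂ = -156
f is negative-definite; reduce −f:
−f: flip: (8,-6,6)→(6,6,8)
−f: reduced (well bottom): (6,6,8) with a≤c, −a<b≤a
flip sign back: reduced form of f is (-6,-6,-8)
g is negative-definite; reduce −g:
−g: translate: b→402 (≡3098 mod 1348), so (674,3098,3560)→(674,402,60)
−g: flip: (674,402,60)→(60,-402,674)
−g: translate: b→-42 (≡-402 mod 120), so (60,-402,674)→(60,-42,8)
−g: flip: (60,-42,8)→(8,42,60)
−g: translate: b→-6 (≡42 mod 16), so (8,42,60)→(8,-6,6)
−g: flip: (8,-6,6)→(6,6,8)
−g: reduced (well bottom): (6,6,8) with a≤c, −a<b≤a
flip sign back: reduced form of g is (-6,-6,-8)
reduced forms (-6, -6, -8) vs (-6, -6, -8) ⇒ equivalent

yes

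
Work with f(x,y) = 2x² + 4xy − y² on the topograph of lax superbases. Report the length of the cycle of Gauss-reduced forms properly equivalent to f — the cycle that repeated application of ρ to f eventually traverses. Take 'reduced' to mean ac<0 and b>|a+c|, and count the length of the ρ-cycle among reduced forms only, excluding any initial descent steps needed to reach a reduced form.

D = 24, ⌊√D⌋ = 4
river: ρ → (-1,4,2)
river: ρ → (2,4,-1)
ρ-cycle length = 2 (tail of 0 descent steps not counted)

2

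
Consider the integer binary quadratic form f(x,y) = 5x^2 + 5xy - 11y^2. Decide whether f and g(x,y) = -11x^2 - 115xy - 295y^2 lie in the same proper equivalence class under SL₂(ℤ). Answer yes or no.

D₁ = 245, D₂ = 245
river cycle of f (length 2): (5, 15, -1), (-1, 15, 5)
river cycle of g (length 2): (5, 15, -1), (-1, 15, 5)
cycles coincide ⇒ equivalent

yes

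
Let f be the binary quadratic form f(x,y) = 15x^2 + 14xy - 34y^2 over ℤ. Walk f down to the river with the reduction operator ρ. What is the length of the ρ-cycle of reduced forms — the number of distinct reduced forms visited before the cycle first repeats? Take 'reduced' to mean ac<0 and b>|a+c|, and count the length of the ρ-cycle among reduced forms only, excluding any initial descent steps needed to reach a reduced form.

D = 2236, ⌊√D⌋ = 47
descent: ρ → (-34,-14,15)
descent: ρ → (15,44,-5)  [lands on river]
river: ρ → (-5,46,6)
river: ρ → (6,38,-33)
river: ρ → (-33,28,11)
river: ρ → (11,38,-18)
river: ρ → (-18,34,15)
river: ρ → (15,26,-26)
river: ρ → (-26,26,15)
river: ρ → (15,34,-18)
river: ρ → (-18,38,11)
river: ρ → (11,28,-33)
river: ρ → (-33,38,6)
river: ρ → (6,46,-5)
river: ρ → (-5,44,15)
river: ρ → (15,46,-2)
river: ρ → (-2,46,15)
ρ-cycle length = 16 (tail of 2 descent steps not counted)

16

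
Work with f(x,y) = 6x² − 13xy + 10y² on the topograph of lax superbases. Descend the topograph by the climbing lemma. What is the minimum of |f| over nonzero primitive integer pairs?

translate: b→-1 (≡-13 mod 12), so (6,-13,10)→(6,-1,3)
flip: (6,-1,3)→(3,1,6)
reduced (well bottom): (3,1,6) with a≤c, −a<b≤a
well minimum = a = 3

3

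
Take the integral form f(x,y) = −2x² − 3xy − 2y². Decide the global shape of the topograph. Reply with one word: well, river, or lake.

D = b²−4ac = (-3)² − 4·(-2)·(-2) = -7
D < 0 ⇒ definite ⇒ every region one sign ⇒ single well

well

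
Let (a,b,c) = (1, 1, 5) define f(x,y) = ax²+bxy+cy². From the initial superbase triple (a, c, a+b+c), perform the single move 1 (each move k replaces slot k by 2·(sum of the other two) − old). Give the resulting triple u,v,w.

start (1,5,7) = (f(1,0),f(0,1),f(1,1))
replace slot 1: 2·(5+7) − 1 = 23 → (23,5,7)

23,5,7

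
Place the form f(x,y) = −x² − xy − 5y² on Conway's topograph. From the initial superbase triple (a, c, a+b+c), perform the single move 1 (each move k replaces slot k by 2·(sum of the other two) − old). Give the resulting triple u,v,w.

start (-1,-5,-7) = (f(1,0),f(0,1),f(1,1))
replace slot 1: 2·((-5)+(-7)) − (-1) = -23 → (-23,-5,-7)

-23,-5,-7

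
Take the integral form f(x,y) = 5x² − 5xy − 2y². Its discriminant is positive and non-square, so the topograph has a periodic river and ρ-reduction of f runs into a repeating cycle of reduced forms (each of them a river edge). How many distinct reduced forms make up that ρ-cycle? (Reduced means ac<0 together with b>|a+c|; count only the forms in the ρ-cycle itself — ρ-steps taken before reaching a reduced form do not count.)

D = 65, ⌊√D⌋ = 8
descent: ρ → (-2,5,5)  [lands on river]
river: ρ → (5,5,-2)
river: ρ → (-2,7,2)
river: ρ → (2,5,-5)
river: ρ → (-5,5,2)
river: ρ → (2,7,-2)
ρ-cycle length = 6 (tail of 1 descent step not counted)

6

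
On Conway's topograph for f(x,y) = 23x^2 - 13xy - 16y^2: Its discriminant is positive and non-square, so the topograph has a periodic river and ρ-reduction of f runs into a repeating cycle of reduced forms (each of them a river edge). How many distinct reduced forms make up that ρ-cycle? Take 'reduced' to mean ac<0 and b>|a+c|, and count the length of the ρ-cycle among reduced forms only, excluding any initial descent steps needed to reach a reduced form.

D = 1641, ⌊√D⌋ = 40
descent: ρ → (-16,13,23)  [lands on river]
river: ρ → (23,33,-6)
river: ρ → (-6,39,5)
river: ρ → (5,31,-34)
river: ρ → (-34,37,2)
river: ρ → (2,39,-15)
river: ρ → (-15,21,20)
river: ρ → (20,19,-16)
ρ-cycle length = 8 (tail of 1 descent step not counted)

8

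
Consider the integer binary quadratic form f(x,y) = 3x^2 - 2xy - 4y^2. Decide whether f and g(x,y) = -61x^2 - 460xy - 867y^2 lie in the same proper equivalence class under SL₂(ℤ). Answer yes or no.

D₁ = 52, D₂ = 52
river cycle of f (length 10): (-4, 2, 3), (3, 4, -3), (-3, 2, 4), (4, 6, -1), (-1, 6, 4), (4, 2, -3), (-3, 4, 3), (3, 2, -4), (-4, 6, 1), (1, 6, -4)
river cycle of g (length 10): (-3, 2, 4), (4, 6, -1), (-1, 6, 4), (4, 2, -3), (-3, 4, 3), (3, 2, -4), (-4, 6, 1), (1, 6, -4), (-4, 2, 3), (3, 4, -3)
cycles coincide ⇒ equivalent

yes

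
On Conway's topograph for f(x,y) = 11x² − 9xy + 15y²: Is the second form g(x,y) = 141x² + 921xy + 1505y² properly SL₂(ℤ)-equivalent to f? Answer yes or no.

D₁ = -579, D₂ = -579
f: reduced (well bottom): (11,-9,15) with a≤c, −a<b≤a
g: translate: b→75 (≡921 mod 282), so (141,921,1505)→(141,75,11)
g: flip: (141,75,11)→(11,-75,141)
g: translate: b→-9 (≡-75 mod 22), so (11,-75,141)→(11,-9,15)
g: reduced (well bottom): (11,-9,15) with a≤c, −a<b≤a
reduced forms (11, -9, 15) vs (11, -9, 15) ⇒ equivalent

yes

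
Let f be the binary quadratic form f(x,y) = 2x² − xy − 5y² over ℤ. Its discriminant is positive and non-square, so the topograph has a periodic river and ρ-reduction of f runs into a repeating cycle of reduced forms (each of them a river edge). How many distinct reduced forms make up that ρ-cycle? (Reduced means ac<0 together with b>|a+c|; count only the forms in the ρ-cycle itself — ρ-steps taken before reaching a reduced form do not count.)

D = 41, ⌊√D⌋ = 6
descent: ρ → (-5,1,2)
descent: ρ → (2,3,-4)  [lands on river]
river: ρ → (-4,5,1)
river: ρ → (1,5,-4)
river: ρ → (-4,3,2)
river: ρ → (2,5,-2)
river: ρ → (-2,3,4)
river: ρ → (4,5,-1)
river: ρ → (-1,5,4)
river: ρ → (4,3,-2)
river: ρ → (-2,5,2)
ρ-cycle length = 10 (tail of 2 descent steps not counted)

10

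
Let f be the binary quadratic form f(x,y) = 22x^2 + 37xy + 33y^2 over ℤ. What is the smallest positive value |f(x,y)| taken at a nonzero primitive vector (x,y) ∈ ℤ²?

translate: b→-7 (≡37 mod 44), so (22,37,33)→(22,-7,18)
flip: (22,-7,18)→(18,7,22)
reduced (well bottom): (18,7,22) with a≤c, −a<b≤a
well minimum = a = 18

18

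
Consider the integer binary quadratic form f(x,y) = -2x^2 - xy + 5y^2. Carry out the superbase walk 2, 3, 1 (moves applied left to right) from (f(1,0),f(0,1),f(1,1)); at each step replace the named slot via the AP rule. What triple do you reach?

start (-2,5,2) = (f(1,0),f(0,1),f(1,1))
replace slot 2: 2·((-2)+2) − 5 = -5 → (-2,-5,2)
replace slot 3: 2·((-2)+(-5)) − 2 = -16 → (-2,-5,-16)
replace slot 1: 2·((-5)+(-16)) − (-2) = -40 → (-40,-5,-16)

-40,-5,-16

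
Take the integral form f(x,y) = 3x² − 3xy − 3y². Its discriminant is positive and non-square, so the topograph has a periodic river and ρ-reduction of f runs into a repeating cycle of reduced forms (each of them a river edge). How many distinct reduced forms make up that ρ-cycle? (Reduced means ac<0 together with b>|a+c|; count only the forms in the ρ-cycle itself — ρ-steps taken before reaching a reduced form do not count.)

D = 45, ⌊√D⌋ = 6
descent: ρ → (-3,3,3)  [lands on river]
river: ρ → (3,3,-3)
ρ-cycle length = 2 (tail of 1 descent step not counted)

2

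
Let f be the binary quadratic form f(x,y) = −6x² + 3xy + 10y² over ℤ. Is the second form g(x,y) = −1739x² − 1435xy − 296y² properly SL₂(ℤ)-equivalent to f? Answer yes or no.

D₁ = 249, D₂ = 249
river cycle of f (length 16): (-6, 15, 1), (1, 15, -6), (-6, 9, 7), (7, 5, -8), (-8, 11, 4), (4, 13, -5), (-5, 7, 10), (10, 13, -2), (-2, 15, 3), (3, 15, -2), … (6 more)
river cycle of g (length 16): (-6, 15, 1), (1, 15, -6), (-6, 9, 7), (7, 5, -8), (-8, 11, 4), (4, 13, -5), (-5, 7, 10), (10, 13, -2), (-2, 15, 3), (3, 15, -2), … (6 more)
cycles coincide ⇒ equivalent

yes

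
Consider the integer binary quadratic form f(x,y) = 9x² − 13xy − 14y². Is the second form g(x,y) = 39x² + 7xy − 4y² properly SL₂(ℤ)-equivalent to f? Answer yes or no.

D₁ = 673, D₂ = 673
river cycle of f (length 58): (-14, 13, 9), (9, 23, -4), (-4, 25, 3), (3, 23, -12), (-12, 25, 1), (1, 25, -12), (-12, 23, 3), (3, 25, -4), (-4, 23, 9), (9, 13, -14), … (48 more)
river cycle of g (length 58): (-4, 25, 3), (3, 23, -12), (-12, 25, 1), (1, 25, -12), (-12, 23, 3), (3, 25, -4), (-4, 23, 9), (9, 13, -14), (-14, 15, 8), (8, 17, -12), … (48 more)
cycles coincide ⇒ equivalent

yes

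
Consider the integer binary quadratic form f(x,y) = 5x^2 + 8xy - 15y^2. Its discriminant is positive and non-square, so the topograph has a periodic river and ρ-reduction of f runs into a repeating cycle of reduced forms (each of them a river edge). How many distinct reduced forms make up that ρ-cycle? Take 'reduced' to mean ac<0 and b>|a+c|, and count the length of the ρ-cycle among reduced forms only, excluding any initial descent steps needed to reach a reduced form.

D = 364, ⌊√D⌋ = 19
descent: ρ → (-15,-8,5)
descent: ρ → (5,18,-2)  [lands on river]
river: ρ → (-2,18,5)
river: ρ → (5,12,-11)
river: ρ → (-11,10,6)
river: ρ → (6,14,-7)
river: ρ → (-7,14,6)
river: ρ → (6,10,-11)
river: ρ → (-11,12,5)
ρ-cycle length = 8 (tail of 2 descent steps not counted)

8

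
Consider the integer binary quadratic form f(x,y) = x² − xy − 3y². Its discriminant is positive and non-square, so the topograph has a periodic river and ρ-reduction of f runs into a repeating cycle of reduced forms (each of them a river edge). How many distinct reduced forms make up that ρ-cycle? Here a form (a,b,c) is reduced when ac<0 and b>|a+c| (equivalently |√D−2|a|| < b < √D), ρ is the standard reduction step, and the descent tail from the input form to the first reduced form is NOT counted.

D = 13, ⌊√D⌋ = 3
descent: ρ → (-3,1,1)
descent: ρ → (1,3,-1)  [lands on river]
river: ρ → (-1,3,1)
ρ-cycle length = 2 (tail of 2 descent steps not counted)

2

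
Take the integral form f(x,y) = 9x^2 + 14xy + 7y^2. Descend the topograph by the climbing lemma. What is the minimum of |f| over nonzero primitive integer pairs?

translate: b→-4 (≡14 mod 18), so (9,14,7)→(9,-4,2)
flip: (9,-4,2)→(2,4,9)
translate: b→0 (≡4 mod 4), so (2,4,9)→(2,0,7)
reduced (well bottom): (2,0,7) with a≤c, −a<b≤a
well minimum = a = 2

2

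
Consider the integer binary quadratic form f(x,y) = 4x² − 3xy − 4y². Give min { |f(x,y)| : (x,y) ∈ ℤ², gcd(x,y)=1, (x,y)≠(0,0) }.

descent: ρ → (-4,3,4)  [lands on river]
river: ρ → (4,5,-3)
river: ρ → (-3,7,2)
river: ρ → (2,5,-6)
river: ρ → (-6,7,1)
river: ρ → (1,7,-6)
river: ρ → (-6,5,2)
river: ρ → (2,7,-3)
river: ρ → (-3,5,4)
river: ρ → (4,3,-4)
river: ρ → (-4,5,3)
river: ρ → (3,7,-2)
river: ρ → (-2,5,6)
river: ρ → (6,7,-1)
river: ρ → (-1,7,6)
river: ρ → (6,5,-2)
river: ρ → (-2,7,3)
river: ρ → (3,5,-4)
closes: descent 1, river 18
min |a| on river = 1

1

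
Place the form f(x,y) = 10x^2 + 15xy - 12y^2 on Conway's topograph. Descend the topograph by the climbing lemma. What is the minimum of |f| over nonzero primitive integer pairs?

river: ρ → (-12,9,13)
river: ρ → (13,17,-8)
river: ρ → (-8,15,15)
river: ρ → (15,15,-8)
river: ρ → (-8,17,13)
river: ρ → (13,9,-12)
river: ρ → (-12,15,10)
river: ρ → (10,25,-2)
river: ρ → (-2,23,22)
river: ρ → (22,21,-3)
river: ρ → (-3,21,22)
river: ρ → (22,23,-2)
river: ρ → (-2,25,10)
river: ρ → (10,15,-12)
closes: descent 0, river 14
min |a| on river = 2

2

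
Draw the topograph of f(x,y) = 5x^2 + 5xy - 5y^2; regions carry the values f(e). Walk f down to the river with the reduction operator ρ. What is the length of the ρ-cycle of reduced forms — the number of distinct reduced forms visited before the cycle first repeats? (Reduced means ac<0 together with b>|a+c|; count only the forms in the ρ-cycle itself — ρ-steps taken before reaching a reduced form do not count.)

D = 125, ⌊√D⌋ = 11
river: ρ → (-5,5,5)
river: ρ → (5,5,-5)
ρ-cycle length = 2 (tail of 0 descent steps not counted)

2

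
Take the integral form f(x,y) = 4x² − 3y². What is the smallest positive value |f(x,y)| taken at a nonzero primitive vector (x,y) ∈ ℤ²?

descent: ρ → (-3,6,1)  [lands on river]
river: ρ → (1,6,-3)
closes: descent 1, river 2
min |a| on river = 1

1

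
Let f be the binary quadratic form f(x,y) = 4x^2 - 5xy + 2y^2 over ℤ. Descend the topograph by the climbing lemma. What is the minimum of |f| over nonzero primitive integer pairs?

translate: b→3 (≡-5 mod 8), so (4,-5,2)→(4,3,1)
flip: (4,3,1)→(1,-3,4)
translate: b→1 (≡-3 mod 2), so (1,-3,4)→(1,1,2)
reduced (well bottom): (1,1,2) with a≤c, −a<b≤a
well minimum = a = 1

1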